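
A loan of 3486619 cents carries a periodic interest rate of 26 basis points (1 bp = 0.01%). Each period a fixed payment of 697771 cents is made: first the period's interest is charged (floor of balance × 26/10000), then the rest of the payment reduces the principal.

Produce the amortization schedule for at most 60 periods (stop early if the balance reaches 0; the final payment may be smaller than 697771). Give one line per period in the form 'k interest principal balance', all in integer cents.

1. interest=⌊3486619·26/10000⌋=9065; principal=697771-9065=688706; balance=3486619-688706=2797913
2. interest=⌊2797913·26/10000⌋=7274; principal=697771-7274=690497; balance=2797913-690497=2107416
3. interest=⌊2107416·26/10000⌋=5479; principal=697771-5479=692292; balance=2107416-692292=1415124
4. interest=⌊1415124·26/10000⌋=3679; principal=697771-3679=694092; balance=1415124-694092=721032
5. interest=⌊721032·26/10000⌋=1874; principal=697771-1874=695897; balance=721032-695897=25135
6. interest=⌊25135·26/10000⌋=65; principal=min(697771-65,25135)=25135; balance=25135-25135=0

1 9065 688706 2797913
2 7274 690497 2107416
3 5479 692292 1415124
4 3679 694092 721032
5 1874 695897 25135
6 65 25135 0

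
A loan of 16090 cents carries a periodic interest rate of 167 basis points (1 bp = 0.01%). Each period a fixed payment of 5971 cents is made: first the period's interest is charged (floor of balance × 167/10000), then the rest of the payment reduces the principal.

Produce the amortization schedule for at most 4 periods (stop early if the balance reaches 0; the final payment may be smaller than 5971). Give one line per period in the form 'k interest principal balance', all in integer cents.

1 268 5703 10387
2 173 5798 4589
3 76 4589 0

1. interest=⌊16090·167/10000⌋=268; principal=5971-268=5703; balance=16090-5703=10387
2. interest=⌊10387·167/10000⌋=173; principal=5971-173=5798; balance=10387-5798=4589
3. interest=⌊4589·167/10000⌋=76; principal=min(5971-76,4589)=4589; balance=4589-4589=0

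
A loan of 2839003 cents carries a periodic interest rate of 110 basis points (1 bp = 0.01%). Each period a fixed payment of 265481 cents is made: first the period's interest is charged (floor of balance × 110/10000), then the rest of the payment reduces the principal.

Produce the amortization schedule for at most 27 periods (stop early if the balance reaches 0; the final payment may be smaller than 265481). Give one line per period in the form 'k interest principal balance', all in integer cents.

1 31229 234252 2604751
2 28652 236829 2367922
3 26047 239434 2128488
4 23413 242068 1886420
5 20750 244731 1641689
6 18058 247423 1394266
7 15336 250145 1144121
8 12585 252896 891225
9 9803 255678 635547
10 6991 258490 377057
11 4147 261334 115723
12 1272 115723 0

1. interest=⌊2839003·110/10000⌋=31229; principal=265481-31229=234252; balance=2839003-234252=2604751
2. interest=⌊2604751·110/10000⌋=28652; principal=265481-28652=236829; balance=2604751-236829=2367922
3. interest=⌊2367922·110/10000⌋=26047; principal=265481-26047=239434; balance=2367922-239434=2128488
4. interest=⌊2128488·110/10000⌋=23413; principal=265481-23413=242068; balance=2128488-242068=1886420
5. interest=⌊1886420·110/10000⌋=20750; principal=265481-20750=244731; balance=1886420-244731=1641689
6. interest=⌊1641689·110/10000⌋=18058; principal=265481-18058=247423; balance=1641689-247423=1394266
7. interest=⌊1394266·110/10000⌋=15336; principal=265481-15336=250145; balance=1394266-250145=1144121
8. interest=⌊1144121·110/10000⌋=12585; principal=265481-12585=252896; balance=1144121-252896=891225
9. interest=⌊891225·110/10000⌋=9803; principal=265481-9803=255678; balance=891225-255678=635547
10. interest=⌊635547·110/10000⌋=6991; principal=265481-6991=258490; balance=635547-258490=377057
11. interest=⌊377057·110/10000⌋=4147; principal=265481-4147=261334; balance=377057-261334=115723
12. interest=⌊115723·110/10000⌋=1272; principal=min(265481-1272,115723)=115723; balance=115723-115723=0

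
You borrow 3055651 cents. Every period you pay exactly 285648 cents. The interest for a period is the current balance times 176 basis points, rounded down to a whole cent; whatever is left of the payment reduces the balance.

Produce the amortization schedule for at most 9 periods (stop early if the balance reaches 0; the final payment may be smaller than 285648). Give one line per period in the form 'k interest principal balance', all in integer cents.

1. interest=⌊3055651·176/10000⌋=53779; principal=285648-53779=231869; balance=3055651-231869=2823782
2. interest=⌊2823782·176/10000⌋=49698; principal=285648-49698=235950; balance=2823782-235950=2587832
3. interest=⌊2587832·176/10000⌋=45545; principal=285648-45545=240103; balance=2587832-240103=2347729
4. interest=⌊2347729·176/10000⌋=41320; principal=285648-41320=244328; balance=2347729-244328=2103401
5. interest=⌊2103401·176/10000⌋=37019; principal=285648-37019=248629; balance=2103401-248629=1854772
6. interest=⌊1854772·176/10000⌋=32643; principal=285648-32643=253005; balance=1854772-253005=1601767
7. interest=⌊1601767·176/10000⌋=28191; principal=285648-28191=257457; balance=1601767-257457=1344310
8. interest=⌊1344310·176/10000⌋=23659; principal=285648-23659=261989; balance=1344310-261989=1082321
9. interest=⌊1082321·176/10000⌋=19048; principal=285648-19048=266600; balance=1082321-266600=815721

1 53779 231869 2823782
2 49698 235950 2587832
3 45545 240103 2347729
4 41320 244328 2103401
5 37019 248629 1854772
6 32643 253005 1601767
7 28191 257457 1344310
8 23659 261989 1082321
9 19048 266600 815721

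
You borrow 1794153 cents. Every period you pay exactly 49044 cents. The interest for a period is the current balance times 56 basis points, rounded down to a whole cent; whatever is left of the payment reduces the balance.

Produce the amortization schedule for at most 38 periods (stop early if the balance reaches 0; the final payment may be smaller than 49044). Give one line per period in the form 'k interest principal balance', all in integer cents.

1 10047 38997 1755156
2 9828 39216 1715940
3 9609 39435 1676505
4 9388 39656 1636849
5 9166 39878 1596971
6 8943 40101 1556870
7 8718 40326 1516544
8 8492 40552 1475992
9 8265 40779 1435213
10 8037 41007 1394206
11 7807 41237 1352969
12 7576 41468 1311501
13 7344 41700 1269801
14 7110 41934 1227867
15 6876 42168 1185699
16 6639 42405 1143294
17 6402 42642 1100652
18 6163 42881 1057771
19 5923 43121 1014650
20 5682 43362 971288
21 5439 43605 927683
22 5195 43849 883834
23 4949 44095 839739
24 4702 44342 795397
25 4454 44590 750807
26 4204 44840 705967
27 3953 45091 660876
28 3700 45344 615532
29 3446 45598 569934
30 3191 45853 524081
31 2934 46110 477971
32 2676 46368 431603
33 2416 46628 384975
34 2155 46889 338086
35 1893 47151 290935
36 1629 47415 243520
37 1363 47681 195839
38 1096 47948 147891

1. interest=⌊1794153·56/10000⌋=10047; principal=49044-10047=38997; balance=1794153-38997=1755156
2. interest=⌊1755156·56/10000⌋=9828; principal=49044-9828=39216; balance=1755156-39216=1715940
3. interest=⌊1715940·56/10000⌋=9609; principal=49044-9609=39435; balance=1715940-39435=1676505
4. interest=⌊1676505·56/10000⌋=9388; principal=49044-9388=39656; balance=1676505-39656=1636849
5. interest=⌊1636849·56/10000⌋=9166; principal=49044-9166=39878; balance=1636849-39878=1596971
6. interest=⌊1596971·56/10000⌋=8943; principal=49044-8943=40101; balance=1596971-40101=1556870
7. interest=⌊1556870·56/10000⌋=8718; principal=49044-8718=40326; balance=1556870-40326=1516544
8. interest=⌊1516544·56/10000⌋=8492; principal=49044-8492=40552; balance=1516544-40552=1475992
9. interest=⌊1475992·56/10000⌋=8265; principal=49044-8265=40779; balance=1475992-40779=1435213
10. interest=⌊1435213·56/10000⌋=8037; principal=49044-8037=41007; balance=1435213-41007=1394206
11. interest=⌊1394206·56/10000⌋=7807; principal=49044-7807=41237; balance=1394206-41237=1352969
12. interest=⌊1352969·56/10000⌋=7576; principal=49044-7576=41468; balance=1352969-41468=1311501
13. interest=⌊1311501·56/10000⌋=7344; principal=49044-7344=41700; balance=1311501-41700=1269801
14. interest=⌊1269801·56/10000⌋=7110; principal=49044-7110=41934; balance=1269801-41934=1227867
15. interest=⌊1227867·56/10000⌋=6876; principal=49044-6876=42168; balance=1227867-42168=1185699
16. interest=⌊1185699·56/10000⌋=6639; principal=49044-6639=42405; balance=1185699-42405=1143294
17. interest=⌊1143294·56/10000⌋=6402; principal=49044-6402=42642; balance=1143294-42642=1100652
18. interest=⌊1100652·56/10000⌋=6163; principal=49044-6163=42881; balance=1100652-42881=1057771
19. interest=⌊1057771·56/10000⌋=5923; principal=49044-5923=43121; balance=1057771-43121=1014650
20. interest=⌊1014650·56/10000⌋=5682; principal=49044-5682=43362; balance=1014650-43362=971288
21. interest=⌊971288·56/10000⌋=5439; principal=49044-5439=43605; balance=971288-43605=927683
22. interest=⌊927683·56/10000⌋=5195; principal=49044-5195=43849; balance=927683-43849=883834
23. interest=⌊883834·56/10000⌋=4949; principal=49044-4949=44095; balance=883834-44095=839739
24. interest=⌊839739·56/10000⌋=4702; principal=49044-4702=44342; balance=839739-44342=795397
25. interest=⌊795397·56/10000⌋=4454; principal=49044-4454=44590; balance=795397-44590=750807
26. interest=⌊750807·56/10000⌋=4204; principal=49044-4204=44840; balance=750807-44840=705967
27. interest=⌊705967·56/10000⌋=3953; principal=49044-3953=45091; balance=705967-45091=660876
28. interest=⌊660876·56/10000⌋=3700; principal=49044-3700=45344; balance=660876-45344=615532
29. interest=⌊615532·56/10000⌋=3446; principal=49044-3446=45598; balance=615532-45598=569934
30. interest=⌊569934·56/10000⌋=3191; principal=49044-3191=45853; balance=569934-45853=524081
31. interest=⌊524081·56/10000⌋=2934; principal=49044-2934=46110; balance=524081-46110=477971
32. interest=⌊477971·56/10000⌋=2676; principal=49044-2676=46368; balance=477971-46368=431603
33. interest=⌊431603·56/10000⌋=2416; principal=49044-2416=46628; balance=431603-46628=384975
34. interest=⌊384975·56/10000⌋=2155; principal=49044-2155=46889; balance=384975-46889=338086
35. interest=⌊338086·56/10000⌋=1893; principal=49044-1893=47151; balance=338086-47151=290935
36. interest=⌊290935·56/10000⌋=1629; principal=49044-1629=47415; balance=290935-47415=243520
37. interest=⌊243520·56/10000⌋=1363; principal=49044-1363=47681; balance=243520-47681=195839
38. interest=⌊195839·56/10000⌋=1096; principal=49044-1096=47948; balance=195839-47948=147891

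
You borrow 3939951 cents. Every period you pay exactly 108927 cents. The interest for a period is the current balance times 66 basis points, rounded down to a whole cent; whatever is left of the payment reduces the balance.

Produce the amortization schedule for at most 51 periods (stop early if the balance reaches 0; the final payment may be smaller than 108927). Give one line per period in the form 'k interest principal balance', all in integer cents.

1. interest=⌊3939951·66/10000⌋=26003; principal=108927-26003=82924; balance=3939951-82924=3857027
2. interest=⌊3857027·66/10000⌋=25456; principal=108927-25456=83471; balance=3857027-83471=3773556
3. interest=⌊3773556·66/10000⌋=24905; principal=108927-24905=84022; balance=3773556-84022=3689534
4. interest=⌊3689534·66/10000⌋=24350; principal=108927-24350=84577; balance=3689534-84577=3604957
5. interest=⌊3604957·66/10000⌋=23792; principal=108927-23792=85135; balance=3604957-85135=3519822
6. interest=⌊3519822·66/10000⌋=23230; principal=108927-23230=85697; balance=3519822-85697=3434125
7. interest=⌊3434125·66/10000⌋=22665; principal=108927-22665=86262; balance=3434125-86262=3347863
8. interest=⌊3347863·66/10000⌋=22095; principal=108927-22095=86832; balance=3347863-86832=3261031
9. interest=⌊3261031·66/10000⌋=21522; principal=108927-21522=87405; balance=3261031-87405=3173626
10. interest=⌊3173626·66/10000⌋=20945; principal=108927-20945=87982; balance=3173626-87982=3085644
11. interest=⌊3085644·66/10000⌋=20365; principal=108927-20365=88562; balance=3085644-88562=2997082
12. interest=⌊2997082·66/10000⌋=19780; principal=108927-19780=89147; balance=2997082-89147=2907935
13. interest=⌊2907935·66/10000⌋=19192; principal=108927-19192=89735; balance=2907935-89735=2818200
14. interest=⌊2818200·66/10000⌋=18600; principal=108927-18600=90327; balance=2818200-90327=2727873
15. interest=⌊2727873·66/10000⌋=18003; principal=108927-18003=90924; balance=2727873-90924=2636949
16. interest=⌊2636949·66/10000⌋=17403; principal=108927-17403=91524; balance=2636949-91524=2545425
17. interest=⌊2545425·66/10000⌋=16799; principal=108927-16799=92128; balance=2545425-92128=2453297
18. interest=⌊2453297·66/10000⌋=16191; principal=108927-16191=92736; balance=2453297-92736=2360561
19. interest=⌊2360561·66/10000⌋=15579; principal=108927-15579=93348; balance=2360561-93348=2267213
20. interest=⌊2267213·66/10000⌋=14963; principal=108927-14963=93964; balance=2267213-93964=2173249
21. interest=⌊2173249·66/10000⌋=14343; principal=108927-14343=94584; balance=2173249-94584=2078665
22. interest=⌊2078665·66/10000⌋=13719; principal=108927-13719=95208; balance=2078665-95208=1983457
23. interest=⌊1983457·66/10000⌋=13090; principal=108927-13090=95837; balance=1983457-95837=1887620
24. interest=⌊1887620·66/10000⌋=12458; principal=108927-12458=96469; balance=1887620-96469=1791151
25. interest=⌊1791151·66/10000⌋=11821; principal=108927-11821=97106; balance=1791151-97106=1694045
26. interest=⌊1694045·66/10000⌋=11180; principal=108927-11180=97747; balance=1694045-97747=1596298
27. interest=⌊1596298·66/10000⌋=10535; principal=108927-10535=98392; balance=1596298-98392=1497906
28. interest=⌊1497906·66/10000⌋=9886; principal=108927-9886=99041; balance=1497906-99041=1398865
29. interest=⌊1398865·66/10000⌋=9232; principal=108927-9232=99695; balance=1398865-99695=1299170
30. interest=⌊1299170·66/10000⌋=8574; principal=108927-8574=100353; balance=1299170-100353=1198817
31. interest=⌊1198817·66/10000⌋=7912; principal=108927-7912=101015; balance=1198817-101015=1097802
32. interest=⌊1097802·66/10000⌋=7245; principal=108927-7245=101682; balance=1097802-101682=996120
33. interest=⌊996120·66/10000⌋=6574; principal=108927-6574=102353; balance=996120-102353=893767
34. interest=⌊893767·66/10000⌋=5898; principal=108927-5898=103029; balance=893767-103029=790738
35. interest=⌊790738·66/10000⌋=5218; principal=108927-5218=103709; balance=790738-103709=687029
36. interest=⌊687029·66/10000⌋=4534; principal=108927-4534=104393; balance=687029-104393=582636
37. interest=⌊582636·66/10000⌋=3845; principal=108927-3845=105082; balance=582636-105082=477554
38. interest=⌊477554·66/10000⌋=3151; principal=108927-3151=105776; balance=477554-105776=371778
39. interest=⌊371778·66/10000⌋=2453; principal=108927-2453=106474; balance=371778-106474=265304
40. interest=⌊265304·66/10000⌋=1751; principal=108927-1751=107176; balance=265304-107176=158128
41. interest=⌊158128·66/10000⌋=1043; principal=108927-1043=107884; balance=158128-107884=50244
42. interest=⌊50244·66/10000⌋=331; principal=min(108927-331,50244)=50244; balance=50244-50244=0

1 26003 82924 3857027
2 25456 83471 3773556
3 24905 84022 3689534
4 24350 84577 3604957
5 23792 85135 3519822
6 23230 85697 3434125
7 22665 86262 3347863
8 22095 86832 3261031
9 21522 87405 3173626
10 20945 87982 3085644
11 20365 88562 2997082
12 19780 89147 2907935
13 19192 89735 2818200
14 18600 90327 2727873
15 18003 90924 2636949
16 17403 91524 2545425
17 16799 92128 2453297
18 16191 92736 2360561
19 15579 93348 2267213
20 14963 93964 2173249
21 14343 94584 2078665
22 13719 95208 1983457
23 13090 95837 1887620
24 12458 96469 1791151
25 11821 97106 1694045
26 11180 97747 1596298
27 10535 98392 1497906
28 9886 99041 1398865
29 9232 99695 1299170
30 8574 100353 1198817
31 7912 101015 1097802
32 7245 101682 996120
33 6574 102353 893767
34 5898 103029 790738
35 5218 103709 687029
36 4534 104393 582636
37 3845 105082 477554
38 3151 105776 371778
39 2453 106474 265304
40 1751 107176 158128
41 1043 107884 50244
42 331 50244 0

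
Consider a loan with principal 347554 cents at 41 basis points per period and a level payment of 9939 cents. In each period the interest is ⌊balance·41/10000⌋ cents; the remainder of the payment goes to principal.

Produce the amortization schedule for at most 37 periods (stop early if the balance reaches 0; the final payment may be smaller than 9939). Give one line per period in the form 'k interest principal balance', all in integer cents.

1. interest=⌊347554·41/10000⌋=1424; principal=9939-1424=8515; balance=347554-8515=339039
2. interest=⌊339039·41/10000⌋=1390; principal=9939-1390=8549; balance=339039-8549=330490
3. interest=⌊330490·41/10000⌋=1355; principal=9939-1355=8584; balance=330490-8584=321906
4. interest=⌊321906·41/10000⌋=1319; principal=9939-1319=8620; balance=321906-8620=313286
5. interest=⌊313286·41/10000⌋=1284; principal=9939-1284=8655; balance=313286-8655=304631
6. interest=⌊304631·41/10000⌋=1248; principal=9939-1248=8691; balance=304631-8691=295940
7. interest=⌊295940·41/10000⌋=1213; principal=9939-1213=8726; balance=295940-8726=287214
8. interest=⌊287214·41/10000⌋=1177; principal=9939-1177=8762; balance=287214-8762=278452
9. interest=⌊278452·41/10000⌋=1141; principal=9939-1141=8798; balance=278452-8798=269654
10. interest=⌊269654·41/10000⌋=1105; principal=9939-1105=8834; balance=269654-8834=260820
11. interest=⌊260820·41/10000⌋=1069; principal=9939-1069=8870; balance=260820-8870=251950
12. interest=⌊251950·41/10000⌋=1032; principal=9939-1032=8907; balance=251950-8907=243043
13. interest=⌊243043·41/10000⌋=996; principal=9939-996=8943; balance=243043-8943=234100
14. interest=⌊234100·41/10000⌋=959; principal=9939-959=8980; balance=234100-8980=225120
15. interest=⌊225120·41/10000⌋=922; principal=9939-922=9017; balance=225120-9017=216103
16. interest=⌊216103·41/10000⌋=886; principal=9939-886=9053; balance=216103-9053=207050
17. interest=⌊207050·41/10000⌋=848; principal=9939-848=9091; balance=207050-9091=197959
18. interest=⌊197959·41/10000⌋=811; principal=9939-811=9128; balance=197959-9128=188831
19. interest=⌊188831·41/10000⌋=774; principal=9939-774=9165; balance=188831-9165=179666
20. interest=⌊179666·41/10000⌋=736; principal=9939-736=9203; balance=179666-9203=170463
21. interest=⌊170463·41/10000⌋=698; principal=9939-698=9241; balance=170463-9241=161222
22. interest=⌊161222·41/10000⌋=661; principal=9939-661=9278; balance=161222-9278=151944
23. interest=⌊151944·41/10000⌋=622; principal=9939-622=9317; balance=151944-9317=142627
24. interest=⌊142627·41/10000⌋=584; principal=9939-584=9355; balance=142627-9355=133272
25. interest=⌊133272·41/10000⌋=546; principal=9939-546=9393; balance=133272-9393=123879
26. interest=⌊123879·41/10000⌋=507; principal=9939-507=9432; balance=123879-9432=114447
27. interest=⌊114447·41/10000⌋=469; principal=9939-469=9470; balance=114447-9470=104977
28. interest=⌊104977·41/10000⌋=430; principal=9939-430=9509; balance=104977-9509=95468
29. interest=⌊95468·41/10000⌋=391; principal=9939-391=9548; balance=95468-9548=85920
30. interest=⌊85920·41/10000⌋=352; principal=9939-352=9587; balance=85920-9587=76333
31. interest=⌊76333·41/10000⌋=312; principal=9939-312=9627; balance=76333-9627=66706
32. interest=⌊66706·41/10000⌋=273; principal=9939-273=9666; balance=66706-9666=57040
33. interest=⌊57040·41/10000⌋=233; principal=9939-233=9706; balance=57040-9706=47334
34. interest=⌊47334·41/10000⌋=194; principal=9939-194=9745; balance=47334-9745=37589
35. interest=⌊37589·41/10000⌋=154; principal=9939-154=9785; balance=37589-9785=27804
36. interest=⌊27804·41/10000⌋=113; principal=9939-113=9826; balance=27804-9826=17978
37. interest=⌊17978·41/10000⌋=73; principal=9939-73=9866; balance=17978-9866=8112

1 1424 8515 339039
2 1390 8549 330490
3 1355 8584 321906
4 1319 8620 313286
5 1284 8655 304631
6 1248 8691 295940
7 1213 8726 287214
8 1177 8762 278452
9 1141 8798 269654
10 1105 8834 260820
11 1069 8870 251950
12 1032 8907 243043
13 996 8943 234100
14 959 8980 225120
15 922 9017 216103
16 886 9053 207050
17 848 9091 197959
18 811 9128 188831
19 774 9165 179666
20 736 9203 170463
21 698 9241 161222
22 661 9278 151944
23 622 9317 142627
24 584 9355 133272
25 546 9393 123879
26 507 9432 114447
27 469 9470 104977
28 430 9509 95468
29 391 9548 85920
30 352 9587 76333
31 312 9627 66706
32 273 9666 57040
33 233 9706 47334
34 194 9745 37589
35 154 9785 27804
36 113 9826 17978
37 73 9866 8112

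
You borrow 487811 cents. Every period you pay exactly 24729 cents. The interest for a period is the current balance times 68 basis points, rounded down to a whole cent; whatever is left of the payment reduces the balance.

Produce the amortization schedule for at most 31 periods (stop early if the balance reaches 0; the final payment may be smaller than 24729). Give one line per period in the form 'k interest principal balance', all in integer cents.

1. interest=⌊487811·68/10000⌋=3317; principal=24729-3317=21412; balance=487811-21412=466399
2. interest=⌊466399·68/10000⌋=3171; principal=24729-3171=21558; balance=466399-21558=444841
3. interest=⌊444841·68/10000⌋=3024; principal=24729-3024=21705; balance=444841-21705=423136
4. interest=⌊423136·68/10000⌋=2877; principal=24729-2877=21852; balance=423136-21852=401284
5. interest=⌊401284·68/10000⌋=2728; principal=24729-2728=22001; balance=401284-22001=379283
6. interest=⌊379283·68/10000⌋=2579; principal=24729-2579=22150; balance=379283-22150=357133
7. interest=⌊357133·68/10000⌋=2428; principal=24729-2428=22301; balance=357133-22301=334832
8. interest=⌊334832·68/10000⌋=2276; principal=24729-2276=22453; balance=334832-22453=312379
9. interest=⌊312379·68/10000⌋=2124; principal=24729-2124=22605; balance=312379-22605=289774
10. interest=⌊289774·68/10000⌋=1970; principal=24729-1970=22759; balance=289774-22759=267015
11. interest=⌊267015·68/10000⌋=1815; principal=24729-1815=22914; balance=267015-22914=244101
12. interest=⌊244101·68/10000⌋=1659; principal=24729-1659=23070; balance=244101-23070=221031
13. interest=⌊221031·68/10000⌋=1503; principal=24729-1503=23226; balance=221031-23226=197805
14. interest=⌊197805·68/10000⌋=1345; principal=24729-1345=23384; balance=197805-23384=174421
15. interest=⌊174421·68/10000⌋=1186; principal=24729-1186=23543; balance=174421-23543=150878
16. interest=⌊150878·68/10000⌋=1025; principal=24729-1025=23704; balance=150878-23704=127174
17. interest=⌊127174·68/10000⌋=864; principal=24729-864=23865; balance=127174-23865=103309
18. interest=⌊103309·68/10000⌋=702; principal=24729-702=24027; balance=103309-24027=79282
19. interest=⌊79282·68/10000⌋=539; principal=24729-539=24190; balance=79282-24190=55092
20. interest=⌊55092·68/10000⌋=374; principal=24729-374=24355; balance=55092-24355=30737
21. interest=⌊30737·68/10000⌋=209; principal=24729-209=24520; balance=30737-24520=6217
22. interest=⌊6217·68/10000⌋=42; principal=min(24729-42,6217)=6217; balance=6217-6217=0

1 3317 21412 466399
2 3171 21558 444841
3 3024 21705 423136
4 2877 21852 401284
5 2728 22001 379283
6 2579 22150 357133
7 2428 22301 334832
8 2276 22453 312379
9 2124 22605 289774
10 1970 22759 267015
11 1815 22914 244101
12 1659 23070 221031
13 1503 23226 197805
14 1345 23384 174421
15 1186 23543 150878
16 1025 23704 127174
17 864 23865 103309
18 702 24027 79282
19 539 24190 55092
20 374 24355 30737
21 209 24520 6217
22 42 6217 0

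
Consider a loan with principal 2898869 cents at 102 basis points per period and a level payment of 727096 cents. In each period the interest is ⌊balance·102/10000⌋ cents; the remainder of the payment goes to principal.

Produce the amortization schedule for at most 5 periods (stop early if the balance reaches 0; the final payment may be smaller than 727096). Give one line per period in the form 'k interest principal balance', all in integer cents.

1. interest=⌊2898869·102/10000⌋=29568; principal=727096-29568=697528; balance=2898869-697528=2201341
2. interest=⌊2201341·102/10000⌋=22453; principal=727096-22453=704643; balance=2201341-704643=1496698
3. interest=⌊1496698·102/10000⌋=15266; principal=727096-15266=711830; balance=1496698-711830=784868
4. interest=⌊784868·102/10000⌋=8005; principal=727096-8005=719091; balance=784868-719091=65777
5. interest=⌊65777·102/10000⌋=670; principal=min(727096-670,65777)=65777; balance=65777-65777=0

1 29568 697528 2201341
2 22453 704643 1496698
3 15266 711830 784868
4 8005 719091 65777
5 670 65777 0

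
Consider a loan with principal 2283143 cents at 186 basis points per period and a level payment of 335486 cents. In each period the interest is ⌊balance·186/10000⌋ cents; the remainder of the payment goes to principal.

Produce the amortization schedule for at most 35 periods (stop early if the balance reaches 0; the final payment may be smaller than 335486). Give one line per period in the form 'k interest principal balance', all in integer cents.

1. interest=⌊2283143·186/10000⌋=42466; principal=335486-42466=293020; balance=2283143-293020=1990123
2. interest=⌊1990123·186/10000⌋=37016; principal=335486-37016=298470; balance=1990123-298470=1691653
3. interest=⌊1691653·186/10000⌋=31464; principal=335486-31464=304022; balance=1691653-304022=1387631
4. interest=⌊1387631·186/10000⌋=25809; principal=335486-25809=309677; balance=1387631-309677=1077954
5. interest=⌊1077954·186/10000⌋=20049; principal=335486-20049=315437; balance=1077954-315437=762517
6. interest=⌊762517·186/10000⌋=14182; principal=335486-14182=321304; balance=762517-321304=441213
7. interest=⌊441213·186/10000⌋=8206; principal=335486-8206=327280; balance=441213-327280=113933
8. interest=⌊113933·186/10000⌋=2119; principal=min(335486-2119,113933)=113933; balance=113933-113933=0

1 42466 293020 1990123
2 37016 298470 1691653
3 31464 304022 1387631
4 25809 309677 1077954
5 20049 315437 762517
6 14182 321304 441213
7 8206 327280 113933
8 2119 113933 0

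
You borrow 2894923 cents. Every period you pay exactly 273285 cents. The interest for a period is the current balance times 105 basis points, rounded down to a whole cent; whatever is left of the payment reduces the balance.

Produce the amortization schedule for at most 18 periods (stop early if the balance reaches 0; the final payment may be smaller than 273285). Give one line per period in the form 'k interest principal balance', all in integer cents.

1. interest=⌊2894923·105/10000⌋=30396; principal=273285-30396=242889; balance=2894923-242889=2652034
2. interest=⌊2652034·105/10000⌋=27846; principal=273285-27846=245439; balance=2652034-245439=2406595
3. interest=⌊2406595·105/10000⌋=25269; principal=273285-25269=248016; balance=2406595-248016=2158579
4. interest=⌊2158579·105/10000⌋=22665; principal=273285-22665=250620; balance=2158579-250620=1907959
5. interest=⌊1907959·105/10000⌋=20033; principal=273285-20033=253252; balance=1907959-253252=1654707
6. interest=⌊1654707·105/10000⌋=17374; principal=273285-17374=255911; balance=1654707-255911=1398796
7. interest=⌊1398796·105/10000⌋=14687; principal=273285-14687=258598; balance=1398796-258598=1140198
8. interest=⌊1140198·105/10000⌋=11972; principal=273285-11972=261313; balance=1140198-261313=878885
9. interest=⌊878885·105/10000⌋=9228; principal=273285-9228=264057; balance=878885-264057=614828
10. interest=⌊614828·105/10000⌋=6455; principal=273285-6455=266830; balance=614828-266830=347998
11. interest=⌊347998·105/10000⌋=3653; principal=273285-3653=269632; balance=347998-269632=78366
12. interest=⌊78366·105/10000⌋=822; principal=min(273285-822,78366)=78366; balance=78366-78366=0

1 30396 242889 2652034
2 27846 245439 2406595
3 25269 248016 2158579
4 22665 250620 1907959
5 20033 253252 1654707
6 17374 255911 1398796
7 14687 258598 1140198
8 11972 261313 878885
9 9228 264057 614828
10 6455 266830 347998
11 3653 269632 78366
12 822 78366 0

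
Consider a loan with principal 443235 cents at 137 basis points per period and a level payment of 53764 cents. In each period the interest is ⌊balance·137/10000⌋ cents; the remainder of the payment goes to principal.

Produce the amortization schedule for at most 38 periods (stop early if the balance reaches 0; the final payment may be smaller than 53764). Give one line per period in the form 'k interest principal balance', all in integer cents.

1. interest=⌊443235·137/10000⌋=6072; principal=53764-6072=47692; balance=443235-47692=395543
2. interest=⌊395543·137/10000⌋=5418; principal=53764-5418=48346; balance=395543-48346=347197
3. interest=⌊347197·137/10000⌋=4756; principal=53764-4756=49008; balance=347197-49008=298189
4. interest=⌊298189·137/10000⌋=4085; principal=53764-4085=49679; balance=298189-49679=248510
5. interest=⌊248510·137/10000⌋=3404; principal=53764-3404=50360; balance=248510-50360=198150
6. interest=⌊198150·137/10000⌋=2714; principal=53764-2714=51050; balance=198150-51050=147100
7. interest=⌊147100·137/10000⌋=2015; principal=53764-2015=51749; balance=147100-51749=95351
8. interest=⌊95351·137/10000⌋=1306; principal=53764-1306=52458; balance=95351-52458=42893
9. interest=⌊42893·137/10000⌋=587; principal=min(53764-587,42893)=42893; balance=42893-42893=0

1 6072 47692 395543
2 5418 48346 347197
3 4756 49008 298189
4 4085 49679 248510
5 3404 50360 198150
6 2714 51050 147100
7 2015 51749 95351
8 1306 52458 42893
9 587 42893 0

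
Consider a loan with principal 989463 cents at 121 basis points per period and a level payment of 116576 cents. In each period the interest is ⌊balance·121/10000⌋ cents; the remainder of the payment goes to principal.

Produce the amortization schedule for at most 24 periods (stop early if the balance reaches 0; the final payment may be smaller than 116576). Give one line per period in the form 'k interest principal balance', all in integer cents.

1 11972 104604 884859
2 10706 105870 778989
3 9425 107151 671838
4 8129 108447 563391
5 6817 109759 453632
6 5488 111088 342544
7 4144 112432 230112
8 2784 113792 116320
9 1407 115169 1151
10 13 1151 0

1. interest=⌊989463·121/10000⌋=11972; principal=116576-11972=104604; balance=989463-104604=884859
2. interest=⌊884859·121/10000⌋=10706; principal=116576-10706=105870; balance=884859-105870=778989
3. interest=⌊778989·121/10000⌋=9425; principal=116576-9425=107151; balance=778989-107151=671838
4. interest=⌊671838·121/10000⌋=8129; principal=116576-8129=108447; balance=671838-108447=563391
5. interest=⌊563391·121/10000⌋=6817; principal=116576-6817=109759; balance=563391-109759=453632
6. interest=⌊453632·121/10000⌋=5488; principal=116576-5488=111088; balance=453632-111088=342544
7. interest=⌊342544·121/10000⌋=4144; principal=116576-4144=112432; balance=342544-112432=230112
8. interest=⌊230112·121/10000⌋=2784; principal=116576-2784=113792; balance=230112-113792=116320
9. interest=⌊116320·121/10000⌋=1407; principal=116576-1407=115169; balance=116320-115169=1151
10. interest=⌊1151·121/10000⌋=13; principal=min(116576-13,1151)=1151; balance=1151-1151=0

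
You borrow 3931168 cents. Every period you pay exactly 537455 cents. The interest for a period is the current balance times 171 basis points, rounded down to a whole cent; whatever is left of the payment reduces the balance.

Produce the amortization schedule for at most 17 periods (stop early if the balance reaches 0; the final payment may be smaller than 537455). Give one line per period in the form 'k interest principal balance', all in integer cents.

1. interest=⌊3931168·171/10000⌋=67222; principal=537455-67222=470233; balance=3931168-470233=3460935
2. interest=⌊3460935·171/10000⌋=59181; principal=537455-59181=478274; balance=3460935-478274=2982661
3. interest=⌊2982661·171/10000⌋=51003; principal=537455-51003=486452; balance=2982661-486452=2496209
4. interest=⌊2496209·171/10000⌋=42685; principal=537455-42685=494770; balance=2496209-494770=2001439
5. interest=⌊2001439·171/10000⌋=34224; principal=537455-34224=503231; balance=2001439-503231=1498208
6. interest=⌊1498208·171/10000⌋=25619; principal=537455-25619=511836; balance=1498208-511836=986372
7. interest=⌊986372·171/10000⌋=16866; principal=537455-16866=520589; balance=986372-520589=465783
8. interest=⌊465783·171/10000⌋=7964; principal=min(537455-7964,465783)=465783; balance=465783-465783=0

1 67222 470233 3460935
2 59181 478274 2982661
3 51003 486452 2496209
4 42685 494770 2001439
5 34224 503231 1498208
6 25619 511836 986372
7 16866 520589 465783
8 7964 465783 0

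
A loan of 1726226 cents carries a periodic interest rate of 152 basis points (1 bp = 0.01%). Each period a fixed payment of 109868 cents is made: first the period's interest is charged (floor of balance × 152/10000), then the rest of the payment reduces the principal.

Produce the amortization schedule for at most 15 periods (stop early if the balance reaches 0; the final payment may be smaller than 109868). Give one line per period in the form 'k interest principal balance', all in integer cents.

1. interest=⌊1726226·152/10000⌋=26238; principal=109868-26238=83630; balance=1726226-83630=1642596
2. interest=⌊1642596·152/10000⌋=24967; principal=109868-24967=84901; balance=1642596-84901=1557695
3. interest=⌊1557695·152/10000⌋=23676; principal=109868-23676=86192; balance=1557695-86192=1471503
4. interest=⌊1471503·152/10000⌋=22366; principal=109868-22366=87502; balance=1471503-87502=1384001
5. interest=⌊1384001·152/10000⌋=21036; principal=109868-21036=88832; balance=1384001-88832=1295169
6. interest=⌊1295169·152/10000⌋=19686; principal=109868-19686=90182; balance=1295169-90182=1204987
7. interest=⌊1204987·152/10000⌋=18315; principal=109868-18315=91553; balance=1204987-91553=1113434
8. interest=⌊1113434·152/10000⌋=16924; principal=109868-16924=92944; balance=1113434-92944=1020490
9. interest=⌊1020490·152/10000⌋=15511; principal=109868-15511=94357; balance=1020490-94357=926133
10. interest=⌊926133·152/10000⌋=14077; principal=109868-14077=95791; balance=926133-95791=830342
11. interest=⌊830342·152/10000⌋=12621; principal=109868-12621=97247; balance=830342-97247=733095
12. interest=⌊733095·152/10000⌋=11143; principal=109868-11143=98725; balance=733095-98725=634370
13. interest=⌊634370·152/10000⌋=9642; principal=109868-9642=100226; balance=634370-100226=534144
14. interest=⌊534144·152/10000⌋=8118; principal=109868-8118=101750; balance=534144-101750=432394
15. interest=⌊432394·152/10000⌋=6572; principal=109868-6572=103296; balance=432394-103296=329098

1 26238 83630 1642596
2 24967 84901 1557695
3 23676 86192 1471503
4 22366 87502 1384001
5 21036 88832 1295169
6 19686 90182 1204987
7 18315 91553 1113434
8 16924 92944 1020490
9 15511 94357 926133
10 14077 95791 830342
11 12621 97247 733095
12 11143 98725 634370
13 9642 100226 534144
14 8118 101750 432394
15 6572 103296 329098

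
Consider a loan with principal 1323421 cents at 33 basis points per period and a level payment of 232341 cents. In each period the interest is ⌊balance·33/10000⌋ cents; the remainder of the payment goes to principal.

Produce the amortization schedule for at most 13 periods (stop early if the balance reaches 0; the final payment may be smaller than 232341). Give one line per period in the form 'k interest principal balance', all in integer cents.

1. interest=⌊1323421·33/10000⌋=4367; principal=232341-4367=227974; balance=1323421-227974=1095447
2. interest=⌊1095447·33/10000⌋=3614; principal=232341-3614=228727; balance=1095447-228727=866720
3. interest=⌊866720·33/10000⌋=2860; principal=232341-2860=229481; balance=866720-229481=637239
4. interest=⌊637239·33/10000⌋=2102; principal=232341-2102=230239; balance=637239-230239=407000
5. interest=⌊407000·33/10000⌋=1343; principal=232341-1343=230998; balance=407000-230998=176002
6. interest=⌊176002·33/10000⌋=580; principal=min(232341-580,176002)=176002; balance=176002-176002=0

1 4367 227974 1095447
2 3614 228727 866720
3 2860 229481 637239
4 2102 230239 407000
5 1343 230998 176002
6 580 176002 0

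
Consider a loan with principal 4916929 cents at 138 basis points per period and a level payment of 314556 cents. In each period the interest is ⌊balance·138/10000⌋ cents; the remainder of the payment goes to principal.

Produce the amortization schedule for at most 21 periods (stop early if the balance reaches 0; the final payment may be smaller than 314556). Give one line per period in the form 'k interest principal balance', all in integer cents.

1. interest=⌊4916929·138/10000⌋=67853; principal=314556-67853=246703; balance=4916929-246703=4670226
2. interest=⌊4670226·138/10000⌋=64449; principal=314556-64449=250107; balance=4670226-250107=4420119
3. interest=⌊4420119·138/10000⌋=60997; principal=314556-60997=253559; balance=4420119-253559=4166560
4. interest=⌊4166560·138/10000⌋=57498; principal=314556-57498=257058; balance=4166560-257058=3909502
5. interest=⌊3909502·138/10000⌋=53951; principal=314556-53951=260605; balance=3909502-260605=3648897
6. interest=⌊3648897·138/10000⌋=50354; principal=314556-50354=264202; balance=3648897-264202=3384695
7. interest=⌊3384695·138/10000⌋=46708; principal=314556-46708=267848; balance=3384695-267848=3116847
8. interest=⌊3116847·138/10000⌋=43012; principal=314556-43012=271544; balance=3116847-271544=2845303
9. interest=⌊2845303·138/10000⌋=39265; principal=314556-39265=275291; balance=2845303-275291=2570012
10. interest=⌊2570012·138/10000⌋=35466; principal=314556-35466=279090; balance=2570012-279090=2290922
11. interest=⌊2290922·138/10000⌋=31614; principal=314556-31614=282942; balance=2290922-282942=2007980
12. interest=⌊2007980·138/10000⌋=27710; principal=314556-27710=286846; balance=2007980-286846=1721134
13. interest=⌊1721134·138/10000⌋=23751; principal=314556-23751=290805; balance=1721134-290805=1430329
14. interest=⌊1430329·138/10000⌋=19738; principal=314556-19738=294818; balance=1430329-294818=1135511
15. interest=⌊1135511·138/10000⌋=15670; principal=314556-15670=298886; balance=1135511-298886=836625
16. interest=⌊836625·138/10000⌋=11545; principal=314556-11545=303011; balance=836625-303011=533614
17. interest=⌊533614·138/10000⌋=7363; principal=314556-7363=307193; balance=533614-307193=226421
18. interest=⌊226421·138/10000⌋=3124; principal=min(314556-3124,226421)=226421; balance=226421-226421=0

1 67853 246703 4670226
2 64449 250107 4420119
3 60997 253559 4166560
4 57498 257058 3909502
5 53951 260605 3648897
6 50354 264202 3384695
7 46708 267848 3116847
8 43012 271544 2845303
9 39265 275291 2570012
10 35466 279090 2290922
11 31614 282942 2007980
12 27710 286846 1721134
13 23751 290805 1430329
14 19738 294818 1135511
15 15670 298886 836625
16 11545 303011 533614
17 7363 307193 226421
18 3124 226421 0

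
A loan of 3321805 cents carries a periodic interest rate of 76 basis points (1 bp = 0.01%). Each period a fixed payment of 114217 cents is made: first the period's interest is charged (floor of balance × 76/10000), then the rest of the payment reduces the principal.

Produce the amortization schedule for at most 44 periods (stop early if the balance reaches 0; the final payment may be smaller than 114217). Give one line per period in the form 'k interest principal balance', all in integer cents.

1. interest=⌊3321805·76/10000⌋=25245; principal=114217-25245=88972; balance=3321805-88972=3232833
2. interest=⌊3232833·76/10000⌋=24569; principal=114217-24569=89648; balance=3232833-89648=3143185
3. interest=⌊3143185·76/10000⌋=23888; principal=114217-23888=90329; balance=3143185-90329=3052856
4. interest=⌊3052856·76/10000⌋=23201; principal=114217-23201=91016; balance=3052856-91016=2961840
5. interest=⌊2961840·76/10000⌋=22509; principal=114217-22509=91708; balance=2961840-91708=2870132
6. interest=⌊2870132·76/10000⌋=21813; principal=114217-21813=92404; balance=2870132-92404=2777728
7. interest=⌊2777728·76/10000⌋=21110; principal=114217-21110=93107; balance=2777728-93107=2684621
8. interest=⌊2684621·76/10000⌋=20403; principal=114217-20403=93814; balance=2684621-93814=2590807
9. interest=⌊2590807·76/10000⌋=19690; principal=114217-19690=94527; balance=2590807-94527=2496280
10. interest=⌊2496280·76/10000⌋=18971; principal=114217-18971=95246; balance=2496280-95246=2401034
11. interest=⌊2401034·76/10000⌋=18247; principal=114217-18247=95970; balance=2401034-95970=2305064
12. interest=⌊2305064·76/10000⌋=17518; principal=114217-17518=96699; balance=2305064-96699=2208365
13. interest=⌊2208365·76/10000⌋=16783; principal=114217-16783=97434; balance=2208365-97434=2110931
14. interest=⌊2110931·76/10000⌋=16043; principal=114217-16043=98174; balance=2110931-98174=2012757
15. interest=⌊2012757·76/10000⌋=15296; principal=114217-15296=98921; balance=2012757-98921=1913836
16. interest=⌊1913836·76/10000⌋=14545; principal=114217-14545=99672; balance=1913836-99672=1814164
17. interest=⌊1814164·76/10000⌋=13787; principal=114217-13787=100430; balance=1814164-100430=1713734
18. interest=⌊1713734·76/10000⌋=13024; principal=114217-13024=101193; balance=1713734-101193=1612541
19. interest=⌊1612541·76/10000⌋=12255; principal=114217-12255=101962; balance=1612541-101962=1510579
20. interest=⌊1510579·76/10000⌋=11480; principal=114217-11480=102737; balance=1510579-102737=1407842
21. interest=⌊1407842·76/10000⌋=10699; principal=114217-10699=103518; balance=1407842-103518=1304324
22. interest=⌊1304324·76/10000⌋=9912; principal=114217-9912=104305; balance=1304324-104305=1200019
23. interest=⌊1200019·76/10000⌋=9120; principal=114217-9120=105097; balance=1200019-105097=1094922
24. interest=⌊1094922·76/10000⌋=8321; principal=114217-8321=105896; balance=1094922-105896=989026
25. interest=⌊989026·76/10000⌋=7516; principal=114217-7516=106701; balance=989026-106701=882325
26. interest=⌊882325·76/10000⌋=6705; principal=114217-6705=107512; balance=882325-107512=774813
27. interest=⌊774813·76/10000⌋=5888; principal=114217-5888=108329; balance=774813-108329=666484
28. interest=⌊666484·76/10000⌋=5065; principal=114217-5065=109152; balance=666484-109152=557332
29. interest=⌊557332·76/10000⌋=4235; principal=114217-4235=109982; balance=557332-109982=447350
30. interest=⌊447350·76/10000⌋=3399; principal=114217-3399=110818; balance=447350-110818=336532
31. interest=⌊336532·76/10000⌋=2557; principal=114217-2557=111660; balance=336532-111660=224872
32. interest=⌊224872·76/10000⌋=1709; principal=114217-1709=112508; balance=224872-112508=112364
33. interest=⌊112364·76/10000⌋=853; principal=min(114217-853,112364)=112364; balance=112364-112364=0

1 25245 88972 3232833
2 24569 89648 3143185
3 23888 90329 3052856
4 23201 91016 2961840
5 22509 91708 2870132
6 21813 92404 2777728
7 21110 93107 2684621
8 20403 93814 2590807
9 19690 94527 2496280
10 18971 95246 2401034
11 18247 95970 2305064
12 17518 96699 2208365
13 16783 97434 2110931
14 16043 98174 2012757
15 15296 98921 1913836
16 14545 99672 1814164
17 13787 100430 1713734
18 13024 101193 1612541
19 12255 101962 1510579
20 11480 102737 1407842
21 10699 103518 1304324
22 9912 104305 1200019
23 9120 105097 1094922
24 8321 105896 989026
25 7516 106701 882325
26 6705 107512 774813
27 5888 108329 666484
28 5065 109152 557332
29 4235 109982 447350
30 3399 110818 336532
31 2557 111660 224872
32 1709 112508 112364
33 853 112364 0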